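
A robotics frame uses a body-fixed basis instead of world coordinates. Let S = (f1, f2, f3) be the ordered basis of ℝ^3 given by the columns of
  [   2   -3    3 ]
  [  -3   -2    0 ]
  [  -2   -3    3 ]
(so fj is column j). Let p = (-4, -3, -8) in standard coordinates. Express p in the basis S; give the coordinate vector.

(1, 0, -2)

We seek scalars with c_1 f1 + ... + c_3 f3 = p; equivalently solve M c = p where the columns of M are f1, ..., f3.
Gaussian elimination on [M | p] yields c = (1, 0, -2).
Check: f1 + 0·f2 - 2f3 = (-4, -3, -8).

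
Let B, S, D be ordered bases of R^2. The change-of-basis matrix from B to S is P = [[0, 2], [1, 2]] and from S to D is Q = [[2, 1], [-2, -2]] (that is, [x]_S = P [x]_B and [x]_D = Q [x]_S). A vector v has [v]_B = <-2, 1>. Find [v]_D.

<4, -4>

Composing the changes, [v]_D = Q P [v]_B.
Q P = [[1, 6], [-2, -8]]; applying this to <-2, 1> gives <4, -4>.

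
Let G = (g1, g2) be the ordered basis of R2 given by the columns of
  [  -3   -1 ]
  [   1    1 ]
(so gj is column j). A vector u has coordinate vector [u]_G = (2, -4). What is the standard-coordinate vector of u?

u = M [u]_G, where M has columns g1, g2.
Carrying out the matrix-vector product, u = (-2, -2).

(-2, -2)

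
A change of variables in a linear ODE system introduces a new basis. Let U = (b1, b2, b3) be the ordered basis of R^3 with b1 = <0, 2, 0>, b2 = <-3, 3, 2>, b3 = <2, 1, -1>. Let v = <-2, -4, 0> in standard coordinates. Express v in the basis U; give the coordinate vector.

Write v = c_1 b1 + ... + c_3 b3 and solve for the c_i.
Solving this 3x3 system gives c = (3, -2, -4).
Check: 3b1 - 2b2 - 4b3 = <-2, -4, 0>.

<3, -2, -4>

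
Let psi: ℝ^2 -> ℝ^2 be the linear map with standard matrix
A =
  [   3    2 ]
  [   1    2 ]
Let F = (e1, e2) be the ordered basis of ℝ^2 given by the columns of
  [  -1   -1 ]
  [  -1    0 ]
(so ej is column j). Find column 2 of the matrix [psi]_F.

[1, 2]

Compute psi(e2) = A e2 = [-3, -1] in standard coordinates.
Then write this in F-coordinates: solve for y in y_1 e1 + y_2 e2 = [-3, -1].
This gives y = [1, 2], which is column 2 of [psi]_F.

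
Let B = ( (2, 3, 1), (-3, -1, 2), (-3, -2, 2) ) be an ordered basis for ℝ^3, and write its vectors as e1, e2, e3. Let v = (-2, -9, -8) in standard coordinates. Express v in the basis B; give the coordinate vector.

Write v = c_1 e1 + ... + c_3 e3 and solve for the c_i.
Solving this 3x3 system gives c = (-4, -1, -1).
Check: -4e1 - e2 - e3 = (-2, -9, -8).

(-4, -1, -1)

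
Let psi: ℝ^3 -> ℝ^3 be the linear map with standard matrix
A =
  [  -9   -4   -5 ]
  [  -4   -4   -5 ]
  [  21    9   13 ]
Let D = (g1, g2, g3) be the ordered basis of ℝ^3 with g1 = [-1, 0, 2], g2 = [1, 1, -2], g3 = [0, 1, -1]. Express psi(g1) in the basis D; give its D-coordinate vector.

[-2, -3, -3]

Compute psi(g1) = A g1 = [-1, -6, 5] in standard coordinates.
Then write this in D-coordinates: solve for y in y_1 g1 + ... + y_3 g3 = [-1, -6, 5].
This gives y = [-2, -3, -3], which is column 1 of [psi]_D.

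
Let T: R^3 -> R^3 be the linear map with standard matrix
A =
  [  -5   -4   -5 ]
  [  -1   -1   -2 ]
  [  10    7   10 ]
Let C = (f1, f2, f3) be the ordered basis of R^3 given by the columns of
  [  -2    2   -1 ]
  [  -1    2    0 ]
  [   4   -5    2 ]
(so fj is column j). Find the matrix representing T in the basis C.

With P the matrix whose columns are f1, ..., f3, [T]_C = P^(-1) A P.
Column by column: T(f1) = A f1 = <-6, -5, 13>; its C-coordinates <3, -1, -2> give column 1.
Continuing for each basis vector yields [T]_C = [[3, -2, 3], [-1, 2, 0], [-2, 1, -1]].

[[3, -2, 3], [-1, 2, 0], [-2, 1, -1]]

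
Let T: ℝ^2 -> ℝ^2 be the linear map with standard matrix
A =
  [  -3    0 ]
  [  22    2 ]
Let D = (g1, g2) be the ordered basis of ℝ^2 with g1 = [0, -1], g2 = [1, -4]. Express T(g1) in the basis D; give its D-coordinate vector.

Column 1 of [T]_D is the D-coordinate vector of T(g1).
In standard coordinates T(g1) = A g1 = [0, -2].
Converting to D: [0, -2] = 2g1 + 0·g2, so the coordinate vector is [2, 0].

[2, 0]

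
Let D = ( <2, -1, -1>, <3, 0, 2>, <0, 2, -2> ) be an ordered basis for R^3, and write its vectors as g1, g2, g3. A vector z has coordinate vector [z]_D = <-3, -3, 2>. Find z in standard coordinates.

The coordinates say z = -3g1 - 3g2 + 2g3; adding the scaled basis vectors gives <-15, 7, -7>.

<-15, 7, -7>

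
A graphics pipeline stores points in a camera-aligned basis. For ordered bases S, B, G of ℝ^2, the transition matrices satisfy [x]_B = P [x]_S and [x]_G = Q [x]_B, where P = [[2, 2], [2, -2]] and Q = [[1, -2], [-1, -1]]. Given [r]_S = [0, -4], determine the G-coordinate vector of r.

[-24, 0]

First [r]_B = P [r]_S = [-8, 8].
Then [r]_G = Q [r]_B = [-24, 0].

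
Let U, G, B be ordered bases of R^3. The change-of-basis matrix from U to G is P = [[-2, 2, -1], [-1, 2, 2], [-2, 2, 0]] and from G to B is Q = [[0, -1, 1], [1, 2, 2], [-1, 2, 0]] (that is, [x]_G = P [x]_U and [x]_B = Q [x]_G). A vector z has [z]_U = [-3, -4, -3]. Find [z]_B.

[9, -25, -23]

First [z]_G = P [z]_U = [1, -11, -2].
Then [z]_B = Q [z]_G = [9, -25, -23].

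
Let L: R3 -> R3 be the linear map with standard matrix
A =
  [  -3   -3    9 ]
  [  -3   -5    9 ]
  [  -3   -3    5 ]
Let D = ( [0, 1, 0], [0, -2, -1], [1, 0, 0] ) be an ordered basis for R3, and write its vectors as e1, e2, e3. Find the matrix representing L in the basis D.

The j-th column of [L]_D is [L(ej)]_D.
L(e1) = A e1 = [-3, -5, -3] = e1 + 3e2 - 3e3, so column 1 is [1, 3, -3].
Repeating for e2, e3 and assembling the columns gives [[1, -1, 3], [3, -1, 3], [-3, -3, -3]].

[[1, -1, 3], [3, -1, 3], [-3, -3, -3]]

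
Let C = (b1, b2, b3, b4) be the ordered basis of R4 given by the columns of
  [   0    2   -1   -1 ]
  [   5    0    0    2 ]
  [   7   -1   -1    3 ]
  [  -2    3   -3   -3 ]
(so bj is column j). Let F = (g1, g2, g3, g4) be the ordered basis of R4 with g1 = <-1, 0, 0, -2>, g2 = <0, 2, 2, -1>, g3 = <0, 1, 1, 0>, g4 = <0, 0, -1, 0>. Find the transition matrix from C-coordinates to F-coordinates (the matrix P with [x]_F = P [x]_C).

Take x = bj: its C-coordinates are the j-th standard unit vector, so P e_j — column j of P — equals [bj]_F.
b1 = 0·g1 + 2g2 + g3 - 2g4, giving column 1 = <0, 2, 1, -2>; repeating for each j gives P = [[0, -2, 1, 1], [2, 1, 1, 1], [1, -2, -2, 0], [-2, 1, 1, -1]].

[[0, -2, 1, 1], [2, 1, 1, 1], [1, -2, -2, 0], [-2, 1, 1, -1]]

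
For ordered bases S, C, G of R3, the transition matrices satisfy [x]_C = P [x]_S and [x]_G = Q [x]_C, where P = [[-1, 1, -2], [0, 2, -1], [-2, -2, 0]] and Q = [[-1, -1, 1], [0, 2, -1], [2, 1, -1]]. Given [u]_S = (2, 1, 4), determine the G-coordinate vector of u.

First [u]_C = P [u]_S = (-9, -2, -6).
Then [u]_G = Q [u]_C = (5, 2, -14).

(5, 2, -14)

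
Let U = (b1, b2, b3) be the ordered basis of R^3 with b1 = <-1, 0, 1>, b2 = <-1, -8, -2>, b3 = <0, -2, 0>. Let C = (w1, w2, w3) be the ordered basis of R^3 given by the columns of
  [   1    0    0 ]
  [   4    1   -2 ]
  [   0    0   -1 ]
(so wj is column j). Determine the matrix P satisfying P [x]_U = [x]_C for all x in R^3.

[[-1, -1, 0], [2, 0, -2], [-1, 2, 0]]

Take x = bj: its U-coordinates are the j-th standard unit vector, so P e_j — column j of P — equals [bj]_C.
b1 = -w1 + 2w2 - w3, giving column 1 = <-1, 2, -1>; repeating for each j gives P = [[-1, -1, 0], [2, 0, -2], [-1, 2, 0]].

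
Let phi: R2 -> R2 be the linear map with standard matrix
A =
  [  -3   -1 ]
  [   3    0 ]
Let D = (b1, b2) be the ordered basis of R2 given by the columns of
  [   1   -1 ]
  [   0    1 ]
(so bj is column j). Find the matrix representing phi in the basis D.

[[0, -1], [3, -3]]

The j-th column of [phi]_D is [phi(bj)]_D.
phi(b1) = A b1 = <-3, 3> = 0·b1 + 3b2, so column 1 is <0, 3>.
Repeating for b2 and assembling the columns gives [[0, -1], [3, -3]].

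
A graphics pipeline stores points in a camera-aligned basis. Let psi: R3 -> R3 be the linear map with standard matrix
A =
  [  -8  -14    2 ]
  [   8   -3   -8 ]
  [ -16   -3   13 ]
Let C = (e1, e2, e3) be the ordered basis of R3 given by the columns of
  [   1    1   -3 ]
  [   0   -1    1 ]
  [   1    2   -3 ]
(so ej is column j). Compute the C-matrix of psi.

With P the matrix whose columns are e1, ..., e3, [psi]_C = P^(-1) A P.
Column by column: psi(e1) = A e1 = [-6, 0, -3]; its C-coordinates [0, 3, 3] give column 1.
Continuing for each basis vector yields [psi]_C = [[0, 1, -1], [3, 3, 2], [3, -2, -1]].

[[0, 1, -1], [3, 3, 2], [3, -2, -1]]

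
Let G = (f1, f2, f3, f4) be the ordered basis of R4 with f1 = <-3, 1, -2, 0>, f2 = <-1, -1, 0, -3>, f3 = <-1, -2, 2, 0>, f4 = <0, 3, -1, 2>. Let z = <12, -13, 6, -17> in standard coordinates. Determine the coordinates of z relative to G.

Write z = c_1 f1 + ... + c_4 f4 and solve for the c_i.
Row-reducing the augmented matrix [M | z] gives c = (-4, 3, -3, -4).
Check: -4f1 + 3f2 - 3f3 - 4f4 = <12, -13, 6, -17>.

<-4, 3, -3, -4>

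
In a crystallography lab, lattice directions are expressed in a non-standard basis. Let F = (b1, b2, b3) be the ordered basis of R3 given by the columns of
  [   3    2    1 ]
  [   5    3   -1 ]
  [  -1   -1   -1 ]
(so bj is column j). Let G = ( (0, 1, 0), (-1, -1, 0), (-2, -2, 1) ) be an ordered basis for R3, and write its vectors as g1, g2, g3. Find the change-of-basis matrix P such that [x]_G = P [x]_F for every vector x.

Take x = bj: its F-coordinates are the j-th standard unit vector, so P e_j — column j of P — equals [bj]_G.
b1 = 2g1 - g2 - g3, giving column 1 = (2, -1, -1); repeating for each j gives P = [[2, 1, -2], [-1, 0, 1], [-1, -1, -1]].

[[2, 1, -2], [-1, 0, 1], [-1, -1, -1]]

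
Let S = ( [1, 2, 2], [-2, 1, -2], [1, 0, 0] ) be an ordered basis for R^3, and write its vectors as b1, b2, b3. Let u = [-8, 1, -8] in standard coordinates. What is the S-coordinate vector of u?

[-1, 3, -1]

[u]_S is the unique c with M c = u, where M has columns b1, ..., b3.
Gaussian elimination on [M | u] yields c = (-1, 3, -1).
Check: -b1 + 3b2 - b3 = [-8, 1, -8].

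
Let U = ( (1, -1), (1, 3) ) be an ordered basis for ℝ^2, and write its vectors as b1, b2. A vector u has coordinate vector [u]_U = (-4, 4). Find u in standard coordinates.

By definition u = -4b1 + 4b2.
Summing componentwise gives (0, 16).

(0, 16)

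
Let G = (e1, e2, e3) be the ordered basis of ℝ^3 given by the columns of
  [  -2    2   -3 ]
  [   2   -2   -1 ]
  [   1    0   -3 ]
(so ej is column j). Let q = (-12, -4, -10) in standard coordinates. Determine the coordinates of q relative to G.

(2, 2, 4)

Write q = c_1 e1 + ... + c_3 e3 and solve for the c_i.
Gaussian elimination on [M | q] yields c = (2, 2, 4).
Check: 2e1 + 2e2 + 4e3 = (-12, -4, -10).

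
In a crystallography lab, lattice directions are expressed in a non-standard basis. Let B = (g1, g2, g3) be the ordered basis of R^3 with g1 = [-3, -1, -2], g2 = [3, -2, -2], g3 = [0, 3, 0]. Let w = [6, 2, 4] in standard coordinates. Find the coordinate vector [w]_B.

[-2, 0, 0]

We seek scalars with c_1 g1 + ... + c_3 g3 = w; equivalently solve M c = w where the columns of M are g1, ..., g3.
Solving this 3x3 system gives c = (-2, 0, 0).
Check: -2g1 + 0·g2 + 0·g3 = [6, 2, 4].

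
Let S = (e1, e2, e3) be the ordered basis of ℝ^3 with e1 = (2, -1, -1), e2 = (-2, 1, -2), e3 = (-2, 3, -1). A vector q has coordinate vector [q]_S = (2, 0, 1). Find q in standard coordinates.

(2, 1, -3)

The coordinates say q = 2e1 + 0·e2 + e3; adding the scaled basis vectors gives (2, 1, -3).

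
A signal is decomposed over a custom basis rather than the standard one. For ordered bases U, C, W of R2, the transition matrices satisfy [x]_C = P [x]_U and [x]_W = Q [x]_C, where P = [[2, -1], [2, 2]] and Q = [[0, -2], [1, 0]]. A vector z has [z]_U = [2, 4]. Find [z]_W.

[-24, 0]

First [z]_C = P [z]_U = [0, 12].
Then [z]_W = Q [z]_C = [-24, 0].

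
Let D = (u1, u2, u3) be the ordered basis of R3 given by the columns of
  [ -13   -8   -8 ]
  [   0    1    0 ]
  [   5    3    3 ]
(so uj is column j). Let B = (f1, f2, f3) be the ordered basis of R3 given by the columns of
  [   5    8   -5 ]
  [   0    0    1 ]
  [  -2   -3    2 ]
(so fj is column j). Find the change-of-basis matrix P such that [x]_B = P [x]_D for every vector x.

[[-1, 1, 0], [-1, -1, -1], [0, 1, 0]]

Column j of P is [uj]_B, since P maps D-coordinates to B-coordinates.
Expressing u1 in B: u1 = -f1 - f2 + 0·f3, so column 1 of P is (-1, -1, 0).
Doing the same for each uj gives P = [[-1, 1, 0], [-1, -1, -1], [0, 1, 0]].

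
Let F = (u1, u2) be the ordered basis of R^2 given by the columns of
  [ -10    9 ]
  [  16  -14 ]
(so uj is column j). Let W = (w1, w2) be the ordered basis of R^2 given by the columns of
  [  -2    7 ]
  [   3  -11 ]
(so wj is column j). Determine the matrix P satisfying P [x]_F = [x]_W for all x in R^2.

Let M have columns uj and N have columns wj. Then for every x, N [x]_W = x = M [x]_F, so P = N^(-1) M.
Since det N = 1, N^(-1) has integer entries; multiplying gives P = [[-2, -1], [-2, 1]].

[[-2, -1], [-2, 1]]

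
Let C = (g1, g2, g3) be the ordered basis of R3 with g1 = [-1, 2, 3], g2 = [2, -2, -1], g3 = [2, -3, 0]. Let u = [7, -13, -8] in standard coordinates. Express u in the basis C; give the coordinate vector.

[u]_C is the unique c with M c = u, where M has columns g1, ..., g3.
Gaussian elimination on [M | u] yields c = (-3, -1, 3).
Check: -3g1 - g2 + 3g3 = [7, -13, -8].

[-3, -1, 3]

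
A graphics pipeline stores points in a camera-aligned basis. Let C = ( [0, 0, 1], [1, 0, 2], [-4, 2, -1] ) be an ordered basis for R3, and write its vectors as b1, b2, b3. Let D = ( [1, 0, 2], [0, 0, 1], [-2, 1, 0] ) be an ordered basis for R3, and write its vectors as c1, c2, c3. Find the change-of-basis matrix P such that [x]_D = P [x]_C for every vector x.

[[0, 1, 0], [1, 0, -1], [0, 0, 2]]

Column j of P is [bj]_D, since P maps C-coordinates to D-coordinates.
Expressing b1 in D: b1 = 0·c1 + c2 + 0·c3, so column 1 of P is [0, 1, 0].
Doing the same for each bj gives P = [[0, 1, 0], [1, 0, -1], [0, 0, 2]].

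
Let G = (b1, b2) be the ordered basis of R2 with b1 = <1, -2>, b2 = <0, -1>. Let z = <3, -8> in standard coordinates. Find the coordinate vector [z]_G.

[z]_G is the unique c with M c = z, where M has columns b1, b2.
System: c_1 + 0c_2 = 3, -2c_1 - c_2 = -8; solving gives c_1 = 3, c_2 = 2.
Check: 3b1 + 2b2 = <3, -8>.

<3, 2>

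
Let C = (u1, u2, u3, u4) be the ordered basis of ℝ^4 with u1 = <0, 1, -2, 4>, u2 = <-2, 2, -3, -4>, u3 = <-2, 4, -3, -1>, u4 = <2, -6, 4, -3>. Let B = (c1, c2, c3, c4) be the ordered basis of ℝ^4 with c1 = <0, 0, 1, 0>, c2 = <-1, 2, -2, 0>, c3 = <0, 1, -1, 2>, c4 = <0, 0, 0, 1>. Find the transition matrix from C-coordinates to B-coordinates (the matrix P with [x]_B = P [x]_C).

Let M have columns uj and N have columns cj. Then for every x, N [x]_B = x = M [x]_C, so P = N^(-1) M.
Since det N = -1, N^(-1) has integer entries; multiplying gives P = [[-1, -1, 1, -2], [0, 2, 2, -2], [1, -2, 0, -2], [2, 0, -1, 1]].

[[-1, -1, 1, -2], [0, 2, 2, -2], [1, -2, 0, -2], [2, 0, -1, 1]]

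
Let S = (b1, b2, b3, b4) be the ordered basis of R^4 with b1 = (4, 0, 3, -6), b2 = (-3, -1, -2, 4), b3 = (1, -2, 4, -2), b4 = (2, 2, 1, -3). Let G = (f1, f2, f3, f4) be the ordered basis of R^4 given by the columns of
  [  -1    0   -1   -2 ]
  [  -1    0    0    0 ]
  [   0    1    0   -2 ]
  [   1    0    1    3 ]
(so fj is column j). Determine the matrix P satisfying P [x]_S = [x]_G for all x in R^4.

[[0, 1, 2, -2], [-1, 0, 2, -1], [0, 0, -1, 2], [-2, 1, -1, -1]]

Column j of P is [bj]_G, since P maps S-coordinates to G-coordinates.
Expressing b1 in G: b1 = 0·f1 - f2 + 0·f3 - 2f4, so column 1 of P is (0, -1, 0, -2).
Doing the same for each bj gives P = [[0, 1, 2, -2], [-1, 0, 2, -1], [0, 0, -1, 2], [-2, 1, -1, -1]].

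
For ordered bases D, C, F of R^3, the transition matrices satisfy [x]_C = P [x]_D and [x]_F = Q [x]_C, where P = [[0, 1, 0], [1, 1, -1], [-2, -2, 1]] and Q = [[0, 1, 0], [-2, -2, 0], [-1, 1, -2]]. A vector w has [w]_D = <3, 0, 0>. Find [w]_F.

First [w]_C = P [w]_D = <0, 3, -6>.
Then [w]_F = Q [w]_C = <3, -6, 15>.

<3, -6, 15>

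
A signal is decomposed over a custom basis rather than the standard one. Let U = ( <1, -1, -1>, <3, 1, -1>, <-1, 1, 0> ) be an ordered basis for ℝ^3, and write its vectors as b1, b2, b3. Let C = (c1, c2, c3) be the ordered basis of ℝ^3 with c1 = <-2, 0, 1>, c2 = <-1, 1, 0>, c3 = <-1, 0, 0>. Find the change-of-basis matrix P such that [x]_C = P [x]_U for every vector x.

[[-1, -1, 0], [-1, 1, 1], [2, -2, 0]]

Column j of P is [bj]_C, since P maps U-coordinates to C-coordinates.
Expressing b1 in C: b1 = -c1 - c2 + 2c3, so column 1 of P is <-1, -1, 2>.
Doing the same for each bj gives P = [[-1, -1, 0], [-1, 1, 1], [2, -2, 0]].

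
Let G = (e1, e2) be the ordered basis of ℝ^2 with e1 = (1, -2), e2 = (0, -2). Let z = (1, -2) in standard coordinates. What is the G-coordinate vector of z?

[z]_G is the unique c with M c = z, where M has columns e1, e2.
System: c_1 + 0c_2 = 1, -2c_1 - 2c_2 = -2; solving gives c_1 = 1, c_2 = 0.
Check: e1 + 0·e2 = (1, -2).

(1, 0)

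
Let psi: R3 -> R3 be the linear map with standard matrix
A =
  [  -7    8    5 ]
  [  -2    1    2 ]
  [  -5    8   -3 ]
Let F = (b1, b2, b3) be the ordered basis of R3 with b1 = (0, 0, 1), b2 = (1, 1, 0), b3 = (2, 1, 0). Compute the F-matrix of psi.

[[-3, 3, -2], [-1, -3, 0], [3, 2, -3]]

Let P have columns b1, ..., b3. Then [psi]_F = P^(-1) A P.
Here det P = -1, so P^(-1) is integer; computing A P first and then P^(-1)(A P) gives [[-3, 3, -2], [-1, -3, 0], [3, 2, -3]].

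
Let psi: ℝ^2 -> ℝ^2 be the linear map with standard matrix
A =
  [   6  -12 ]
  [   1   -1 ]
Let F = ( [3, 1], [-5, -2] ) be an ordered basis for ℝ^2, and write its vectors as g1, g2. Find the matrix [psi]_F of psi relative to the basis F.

Let P have columns g1, g2. Then [psi]_F = P^(-1) A P.
Here det P = -1, so P^(-1) is integer; computing A P first and then P^(-1)(A P) gives [[2, 3], [0, 3]].

[[2, 3], [0, 3]]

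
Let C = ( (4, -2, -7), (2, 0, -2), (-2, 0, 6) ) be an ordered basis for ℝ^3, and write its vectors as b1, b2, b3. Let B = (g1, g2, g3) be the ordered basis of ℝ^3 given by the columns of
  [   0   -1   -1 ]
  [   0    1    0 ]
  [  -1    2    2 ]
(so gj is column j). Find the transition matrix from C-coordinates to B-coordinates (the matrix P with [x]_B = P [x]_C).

[[-1, -2, -2], [-2, 0, 0], [-2, -2, 2]]

Let M have columns bj and N have columns gj. Then for every x, N [x]_B = x = M [x]_C, so P = N^(-1) M.
Since det N = -1, N^(-1) has integer entries; multiplying gives P = [[-1, -2, -2], [-2, 0, 0], [-2, -2, 2]].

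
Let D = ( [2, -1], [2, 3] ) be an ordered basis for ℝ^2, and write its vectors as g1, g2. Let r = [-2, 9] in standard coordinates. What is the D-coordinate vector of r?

We seek scalars with c_1 g1 + c_2 g2 = r; equivalently solve M c = r where the columns of M are g1, g2.
System: 2c_1 + 2c_2 = -2, -c_1 + 3c_2 = 9; solving gives c_1 = -3, c_2 = 2.
Check: -3g1 + 2g2 = [-2, 9].

[-3, 2]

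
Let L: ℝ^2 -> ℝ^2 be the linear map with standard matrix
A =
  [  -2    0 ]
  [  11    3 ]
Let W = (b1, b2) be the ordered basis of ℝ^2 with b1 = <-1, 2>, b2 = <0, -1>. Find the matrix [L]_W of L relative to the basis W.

With P the matrix whose columns are b1, b2, [L]_W = P^(-1) A P.
Column by column: L(b1) = A b1 = <2, -5>; its W-coordinates <-2, 1> give column 1.
Continuing for each basis vector yields [L]_W = [[-2, 0], [1, 3]].

[[-2, 0], [1, 3]]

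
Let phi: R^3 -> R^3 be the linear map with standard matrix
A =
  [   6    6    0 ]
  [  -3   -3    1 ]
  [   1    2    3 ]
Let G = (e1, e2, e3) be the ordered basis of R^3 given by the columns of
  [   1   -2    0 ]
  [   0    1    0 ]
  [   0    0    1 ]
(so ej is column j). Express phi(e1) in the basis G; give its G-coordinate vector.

[0, -3, 1]

Column 1 of [phi]_G is the G-coordinate vector of phi(e1).
In standard coordinates phi(e1) = A e1 = [6, -3, 1].
Converting to G: [6, -3, 1] = 0·e1 - 3e2 + e3, so the coordinate vector is [0, -3, 1].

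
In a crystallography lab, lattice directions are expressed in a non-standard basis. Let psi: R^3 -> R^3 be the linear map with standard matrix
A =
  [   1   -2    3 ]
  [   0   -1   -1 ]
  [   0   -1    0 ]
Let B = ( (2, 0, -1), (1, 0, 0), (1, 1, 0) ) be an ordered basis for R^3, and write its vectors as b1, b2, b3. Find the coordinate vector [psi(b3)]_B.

Compute psi(b3) = A b3 = (-1, -1, -1) in standard coordinates.
Then write this in B-coordinates: solve for y in y_1 b1 + ... + y_3 b3 = (-1, -1, -1).
This gives y = (1, -2, -1), which is column 3 of [psi]_B.

(1, -2, -1)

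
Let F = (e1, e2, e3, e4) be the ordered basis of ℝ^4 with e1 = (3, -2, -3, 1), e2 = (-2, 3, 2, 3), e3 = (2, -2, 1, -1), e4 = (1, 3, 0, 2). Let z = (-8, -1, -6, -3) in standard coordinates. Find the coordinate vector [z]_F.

(0, -1, -4, -2)

[z]_F is the unique c with M c = z, where M has columns e1, ..., e4.
Gaussian elimination on [M | z] yields c = (0, -1, -4, -2).
Check: 0·e1 - e2 - 4e3 - 2e4 = (-8, -1, -6, -3).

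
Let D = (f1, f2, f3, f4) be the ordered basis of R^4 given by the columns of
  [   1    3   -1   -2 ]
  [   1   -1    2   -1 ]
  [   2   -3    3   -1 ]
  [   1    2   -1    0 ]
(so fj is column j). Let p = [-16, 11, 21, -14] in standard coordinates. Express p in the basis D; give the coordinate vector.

[p]_D is the unique c with M c = p, where M has columns f1, ..., f4.
Solving this 4x4 system gives c = (-2, -4, 4, -1).
Check: -2f1 - 4f2 + 4f3 - f4 = [-16, 11, 21, -14].

[-2, -4, 4, -1]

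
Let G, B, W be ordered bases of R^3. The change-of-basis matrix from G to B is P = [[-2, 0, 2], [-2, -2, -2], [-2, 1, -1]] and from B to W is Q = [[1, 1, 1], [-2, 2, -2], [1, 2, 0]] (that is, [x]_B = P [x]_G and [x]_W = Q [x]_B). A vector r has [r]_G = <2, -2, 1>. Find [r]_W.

First [r]_B = P [r]_G = <-2, -2, -7>.
Then [r]_W = Q [r]_B = <-11, 14, -6>.

<-11, 14, -6>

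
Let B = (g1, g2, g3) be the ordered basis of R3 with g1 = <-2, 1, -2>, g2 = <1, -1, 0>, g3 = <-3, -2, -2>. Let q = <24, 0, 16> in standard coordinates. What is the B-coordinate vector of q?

<-4, 4, -4>

Write q = c_1 g1 + ... + c_3 g3 and solve for the c_i.
Gaussian elimination on [M | q] yields c = (-4, 4, -4).
Check: -4g1 + 4g2 - 4g3 = <24, 0, 16>.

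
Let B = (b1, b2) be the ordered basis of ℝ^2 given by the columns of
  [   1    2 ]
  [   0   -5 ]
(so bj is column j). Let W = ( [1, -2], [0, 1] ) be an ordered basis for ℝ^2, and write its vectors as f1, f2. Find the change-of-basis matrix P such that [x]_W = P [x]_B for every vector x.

[[1, 2], [2, -1]]

Let M have columns bj and N have columns fj. Then for every x, N [x]_W = x = M [x]_B, so P = N^(-1) M.
Since det N = 1, N^(-1) has integer entries; multiplying gives P = [[1, 2], [2, -1]].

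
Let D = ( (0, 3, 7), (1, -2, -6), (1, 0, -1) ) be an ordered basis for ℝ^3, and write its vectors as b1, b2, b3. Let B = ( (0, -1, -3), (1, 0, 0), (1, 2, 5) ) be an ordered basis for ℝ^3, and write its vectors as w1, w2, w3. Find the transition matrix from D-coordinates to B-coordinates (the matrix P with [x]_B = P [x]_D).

[[1, 2, 2], [-2, 1, 0], [2, 0, 1]]

Let M have columns bj and N have columns wj. Then for every x, N [x]_B = x = M [x]_D, so P = N^(-1) M.
Since det N = -1, N^(-1) has integer entries; multiplying gives P = [[1, 2, 2], [-2, 1, 0], [2, 0, 1]].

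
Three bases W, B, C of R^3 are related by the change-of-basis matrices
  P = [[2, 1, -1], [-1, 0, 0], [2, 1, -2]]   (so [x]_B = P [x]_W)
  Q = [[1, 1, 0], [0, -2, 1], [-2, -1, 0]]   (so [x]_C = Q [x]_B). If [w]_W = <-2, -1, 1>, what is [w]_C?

Apply P to get B-coordinates <-6, 2, -7>, then Q to get C-coordinates.
The result is [w]_C = <-4, -11, 10>.

<-4, -11, 10>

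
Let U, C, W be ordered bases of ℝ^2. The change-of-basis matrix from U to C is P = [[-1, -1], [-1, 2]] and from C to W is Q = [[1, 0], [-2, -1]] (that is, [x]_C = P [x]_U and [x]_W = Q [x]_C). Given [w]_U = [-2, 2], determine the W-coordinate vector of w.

Composing the changes, [w]_W = Q P [w]_U.
Q P = [[-1, -1], [3, 0]]; applying this to [-2, 2] gives [0, -6].

[0, -6]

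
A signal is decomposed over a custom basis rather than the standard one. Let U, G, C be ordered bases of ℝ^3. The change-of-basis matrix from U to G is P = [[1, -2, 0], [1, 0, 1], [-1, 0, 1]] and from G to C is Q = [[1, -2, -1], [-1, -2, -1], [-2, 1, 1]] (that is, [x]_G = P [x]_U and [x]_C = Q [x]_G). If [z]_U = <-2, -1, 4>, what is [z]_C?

Composing the changes, [z]_C = Q P [z]_U.
Q P = [[0, -2, -3], [-2, 2, -3], [-2, 4, 2]]; applying this to <-2, -1, 4> gives <-10, -10, 8>.

<-10, -10, 8>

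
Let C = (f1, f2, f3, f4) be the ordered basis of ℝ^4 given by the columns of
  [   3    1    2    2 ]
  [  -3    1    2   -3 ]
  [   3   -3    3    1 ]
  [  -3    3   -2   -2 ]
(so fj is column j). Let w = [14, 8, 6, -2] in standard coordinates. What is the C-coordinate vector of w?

We seek scalars with c_1 f1 + ... + c_4 f4 = w; equivalently solve M c = w where the columns of M are f1, ..., f4.
Solving this 4x4 system gives c = (1, 3, 4, 0).
Check: f1 + 3f2 + 4f3 + 0·f4 = [14, 8, 6, -2].

[1, 3, 4, 0]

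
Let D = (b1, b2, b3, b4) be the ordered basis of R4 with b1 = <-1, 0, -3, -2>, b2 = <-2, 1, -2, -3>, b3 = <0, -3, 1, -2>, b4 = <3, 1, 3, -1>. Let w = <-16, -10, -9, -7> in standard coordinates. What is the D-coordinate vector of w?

We seek scalars with c_1 b1 + ... + c_4 b4 = w; equivalently solve M c = w where the columns of M are b1, ..., b4.
Gaussian elimination on [M | w] yields c = (-2, 3, 3, -4).
Check: -2b1 + 3b2 + 3b3 - 4b4 = <-16, -10, -9, -7>.

<-2, 3, 3, -4>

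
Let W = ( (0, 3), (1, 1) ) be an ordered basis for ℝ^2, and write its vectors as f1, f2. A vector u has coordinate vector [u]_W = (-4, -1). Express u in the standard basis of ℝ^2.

(-1, -13)

By definition u = -4f1 - f2.
Summing componentwise gives (-1, -13).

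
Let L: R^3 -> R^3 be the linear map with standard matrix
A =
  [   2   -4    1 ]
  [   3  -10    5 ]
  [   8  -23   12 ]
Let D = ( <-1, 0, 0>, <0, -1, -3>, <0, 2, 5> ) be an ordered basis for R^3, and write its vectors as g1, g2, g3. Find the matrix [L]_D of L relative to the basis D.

The j-th column of [L]_D is [L(gj)]_D.
L(g1) = A g1 = <-2, -3, -8> = 2g1 + g2 - g3, so column 1 is <2, 1, -1>.
Repeating for g2, g3 and assembling the columns gives [[2, -1, 3], [1, 1, -3], [-1, -2, 1]].

[[2, -1, 3], [1, 1, -3], [-1, -2, 1]]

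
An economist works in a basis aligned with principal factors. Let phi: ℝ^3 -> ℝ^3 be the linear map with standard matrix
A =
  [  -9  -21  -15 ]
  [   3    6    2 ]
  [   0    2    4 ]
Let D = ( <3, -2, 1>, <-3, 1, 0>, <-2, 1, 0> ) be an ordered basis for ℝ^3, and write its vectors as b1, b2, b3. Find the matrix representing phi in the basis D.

Let P have columns b1, ..., b3. Then [phi]_D = P^(-1) A P.
Here det P = -1, so P^(-1) is integer; computing A P first and then P^(-1)(A P) gives [[0, 2, 2], [2, -2, 1], [-3, 3, 3]].

[[0, 2, 2], [2, -2, 1], [-3, 3, 3]]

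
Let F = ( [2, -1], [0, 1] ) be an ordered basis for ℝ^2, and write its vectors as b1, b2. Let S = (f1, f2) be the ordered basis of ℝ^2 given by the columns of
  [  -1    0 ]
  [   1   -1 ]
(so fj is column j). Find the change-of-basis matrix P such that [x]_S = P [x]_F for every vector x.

Let M have columns bj and N have columns fj. Then for every x, N [x]_S = x = M [x]_F, so P = N^(-1) M.
Since det N = 1, N^(-1) has integer entries; multiplying gives P = [[-2, 0], [-1, -1]].

[[-2, 0], [-1, -1]]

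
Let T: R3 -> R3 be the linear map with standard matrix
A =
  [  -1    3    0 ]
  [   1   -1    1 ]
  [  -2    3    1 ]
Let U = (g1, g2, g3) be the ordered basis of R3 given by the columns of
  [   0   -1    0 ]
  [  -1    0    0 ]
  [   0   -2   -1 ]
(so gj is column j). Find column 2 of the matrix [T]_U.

[3, -1, 2]

Column 2 of [T]_U is the U-coordinate vector of T(g2).
In standard coordinates T(g2) = A g2 = [1, -3, 0].
Converting to U: [1, -3, 0] = 3g1 - g2 + 2g3, so the coordinate vector is [3, -1, 2].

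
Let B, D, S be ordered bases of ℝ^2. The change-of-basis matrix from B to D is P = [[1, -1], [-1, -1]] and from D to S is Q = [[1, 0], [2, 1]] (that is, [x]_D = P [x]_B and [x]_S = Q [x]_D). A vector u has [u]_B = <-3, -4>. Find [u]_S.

Apply P to get D-coordinates <1, 7>, then Q to get S-coordinates.
The result is [u]_S = <1, 9>.

<1, 9>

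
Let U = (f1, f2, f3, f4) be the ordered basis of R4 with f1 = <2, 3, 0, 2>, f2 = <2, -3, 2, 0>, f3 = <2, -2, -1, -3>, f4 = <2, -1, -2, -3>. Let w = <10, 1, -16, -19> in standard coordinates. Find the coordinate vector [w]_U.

Write w = c_1 f1 + ... + c_4 f4 and solve for the c_i.
Row-reducing the augmented matrix [M | w] gives c = (1, -3, 4, 3).
Check: f1 - 3f2 + 4f3 + 3f4 = <10, 1, -16, -19>.

<1, -3, 4, 3>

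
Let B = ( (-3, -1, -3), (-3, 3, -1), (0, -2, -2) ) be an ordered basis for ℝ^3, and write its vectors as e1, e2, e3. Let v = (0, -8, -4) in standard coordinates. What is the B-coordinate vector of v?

(2, -2, 0)

We seek scalars with c_1 e1 + ... + c_3 e3 = v; equivalently solve M c = v where the columns of M are e1, ..., e3.
Gaussian elimination on [M | v] yields c = (2, -2, 0).
Check: 2e1 - 2e2 + 0·e3 = (0, -8, -4).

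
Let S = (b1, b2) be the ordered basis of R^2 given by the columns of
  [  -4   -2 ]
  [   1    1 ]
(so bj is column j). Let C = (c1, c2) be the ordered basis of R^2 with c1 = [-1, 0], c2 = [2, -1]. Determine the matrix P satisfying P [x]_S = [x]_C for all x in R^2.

[[2, 0], [-1, -1]]

Column j of P is [bj]_C, since P maps S-coordinates to C-coordinates.
Expressing b1 in C: b1 = 2c1 - c2, so column 1 of P is [2, -1].
Doing the same for each bj gives P = [[2, 0], [-1, -1]].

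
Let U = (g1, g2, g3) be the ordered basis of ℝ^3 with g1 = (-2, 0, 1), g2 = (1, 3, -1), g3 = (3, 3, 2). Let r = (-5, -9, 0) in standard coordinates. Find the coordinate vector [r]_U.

[r]_U is the unique c with M c = r, where M has columns g1, ..., g3.
Row-reducing the augmented matrix [M | r] gives c = (0, -2, -1).
Check: 0·g1 - 2g2 - g3 = (-5, -9, 0).

(0, -2, -1)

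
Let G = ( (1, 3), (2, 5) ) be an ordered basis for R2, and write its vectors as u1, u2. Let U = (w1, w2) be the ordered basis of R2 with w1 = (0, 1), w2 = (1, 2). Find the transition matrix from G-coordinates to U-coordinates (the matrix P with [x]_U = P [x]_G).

[[1, 1], [1, 2]]

Column j of P is [uj]_U, since P maps G-coordinates to U-coordinates.
Expressing u1 in U: u1 = w1 + w2, so column 1 of P is (1, 1).
Doing the same for each uj gives P = [[1, 1], [1, 2]].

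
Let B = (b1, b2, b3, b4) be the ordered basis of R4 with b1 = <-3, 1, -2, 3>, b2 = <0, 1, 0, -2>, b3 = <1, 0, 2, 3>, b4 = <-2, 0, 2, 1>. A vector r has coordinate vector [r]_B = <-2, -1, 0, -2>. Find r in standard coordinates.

By definition r = -2b1 - b2 + 0·b3 - 2b4.
Summing componentwise gives <10, -3, 0, -6>.

<10, -3, 0, -6>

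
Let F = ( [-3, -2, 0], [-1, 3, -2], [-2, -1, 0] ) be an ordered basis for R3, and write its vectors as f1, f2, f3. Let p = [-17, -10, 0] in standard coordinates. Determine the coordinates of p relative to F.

We seek scalars with c_1 f1 + ... + c_3 f3 = p; equivalently solve M c = p where the columns of M are f1, ..., f3.
Solving this 3x3 system gives c = (3, 0, 4).
Check: 3f1 + 0·f2 + 4f3 = [-17, -10, 0].

[3, 0, 4]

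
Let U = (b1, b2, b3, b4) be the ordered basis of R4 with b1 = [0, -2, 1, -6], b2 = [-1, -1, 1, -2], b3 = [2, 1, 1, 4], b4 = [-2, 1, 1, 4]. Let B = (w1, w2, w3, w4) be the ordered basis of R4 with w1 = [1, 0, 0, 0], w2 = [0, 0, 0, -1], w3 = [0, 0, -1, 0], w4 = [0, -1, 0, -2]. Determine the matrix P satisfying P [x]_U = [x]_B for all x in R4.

[[0, -1, 2, -2], [2, 0, -2, -2], [-1, -1, -1, -1], [2, 1, -1, -1]]

Column j of P is [bj]_B, since P maps U-coordinates to B-coordinates.
Expressing b1 in B: b1 = 0·w1 + 2w2 - w3 + 2w4, so column 1 of P is [0, 2, -1, 2].
Doing the same for each bj gives P = [[0, -1, 2, -2], [2, 0, -2, -2], [-1, -1, -1, -1], [2, 1, -1, -1]].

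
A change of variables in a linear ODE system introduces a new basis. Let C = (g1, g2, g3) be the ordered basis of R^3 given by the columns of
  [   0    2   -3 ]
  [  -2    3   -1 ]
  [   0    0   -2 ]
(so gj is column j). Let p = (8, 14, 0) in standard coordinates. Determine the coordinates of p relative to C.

(-1, 4, 0)

We seek scalars with c_1 g1 + ... + c_3 g3 = p; equivalently solve M c = p where the columns of M are g1, ..., g3.
Solving this 3x3 system gives c = (-1, 4, 0).
Check: -g1 + 4g2 + 0·g3 = (8, 14, 0).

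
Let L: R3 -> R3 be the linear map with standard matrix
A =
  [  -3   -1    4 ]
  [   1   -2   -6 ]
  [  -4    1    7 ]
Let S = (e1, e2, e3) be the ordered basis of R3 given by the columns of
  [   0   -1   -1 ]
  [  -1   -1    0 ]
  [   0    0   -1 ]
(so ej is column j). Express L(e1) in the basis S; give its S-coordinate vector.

Compute L(e1) = A e1 = <1, 2, -1> in standard coordinates.
Then write this in S-coordinates: solve for y in y_1 e1 + ... + y_3 e3 = <1, 2, -1>.
This gives y = <0, -2, 1>, which is column 1 of [L]_S.

<0, -2, 1>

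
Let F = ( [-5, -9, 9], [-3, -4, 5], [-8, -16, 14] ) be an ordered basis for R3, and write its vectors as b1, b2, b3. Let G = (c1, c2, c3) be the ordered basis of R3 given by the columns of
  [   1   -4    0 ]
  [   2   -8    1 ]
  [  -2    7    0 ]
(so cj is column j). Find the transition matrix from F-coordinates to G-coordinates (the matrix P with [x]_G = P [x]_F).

Take x = bj: its F-coordinates are the j-th standard unit vector, so P e_j — column j of P — equals [bj]_G.
b1 = -c1 + c2 + c3, giving column 1 = [-1, 1, 1]; repeating for each j gives P = [[-1, 1, 0], [1, 1, 2], [1, 2, 0]].

[[-1, 1, 0], [1, 1, 2], [1, 2, 0]]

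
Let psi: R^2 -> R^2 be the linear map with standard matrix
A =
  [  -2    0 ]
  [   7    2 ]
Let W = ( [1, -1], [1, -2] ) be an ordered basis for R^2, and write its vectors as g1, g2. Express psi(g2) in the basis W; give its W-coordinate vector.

[-1, -1]

Compute psi(g2) = A g2 = [-2, 3] in standard coordinates.
Then write this in W-coordinates: solve for y in y_1 g1 + y_2 g2 = [-2, 3].
This gives y = [-1, -1], which is column 2 of [psi]_W.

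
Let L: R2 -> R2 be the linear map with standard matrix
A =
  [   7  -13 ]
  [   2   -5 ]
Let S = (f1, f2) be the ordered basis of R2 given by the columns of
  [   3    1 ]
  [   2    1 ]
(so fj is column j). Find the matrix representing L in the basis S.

[[-1, -3], [-2, 3]]

The j-th column of [L]_S is [L(fj)]_S.
L(f1) = A f1 = <-5, -4> = -f1 - 2f2, so column 1 is <-1, -2>.
Repeating for f2 and assembling the columns gives [[-1, -3], [-2, 3]].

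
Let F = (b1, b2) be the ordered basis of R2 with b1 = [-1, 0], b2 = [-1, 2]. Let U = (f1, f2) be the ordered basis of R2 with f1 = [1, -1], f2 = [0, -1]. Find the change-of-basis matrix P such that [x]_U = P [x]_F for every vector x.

[[-1, -1], [1, -1]]

Let M have columns bj and N have columns fj. Then for every x, N [x]_U = x = M [x]_F, so P = N^(-1) M.
Since det N = -1, N^(-1) has integer entries; multiplying gives P = [[-1, -1], [1, -1]].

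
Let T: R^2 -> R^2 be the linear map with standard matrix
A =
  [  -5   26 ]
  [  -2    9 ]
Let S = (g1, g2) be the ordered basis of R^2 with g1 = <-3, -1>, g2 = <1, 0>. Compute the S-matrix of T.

The j-th column of [T]_S is [T(gj)]_S.
T(g1) = A g1 = <-11, -3> = 3g1 - 2g2, so column 1 is <3, -2>.
Repeating for g2 and assembling the columns gives [[3, 2], [-2, 1]].

[[3, 2], [-2, 1]]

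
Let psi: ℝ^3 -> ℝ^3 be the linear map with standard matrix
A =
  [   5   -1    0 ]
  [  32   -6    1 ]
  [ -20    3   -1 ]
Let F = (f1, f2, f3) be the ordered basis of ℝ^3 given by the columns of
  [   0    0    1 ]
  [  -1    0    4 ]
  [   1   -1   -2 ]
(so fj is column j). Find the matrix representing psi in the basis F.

With P the matrix whose columns are f1, ..., f3, [psi]_F = P^(-1) A P.
Column by column: psi(f1) = A f1 = [1, 7, -4]; its F-coordinates [-3, -1, 1] give column 1.
Continuing for each basis vector yields [psi]_F = [[-3, 1, -2], [-1, 0, 2], [1, 0, 1]].

[[-3, 1, -2], [-1, 0, 2], [1, 0, 1]]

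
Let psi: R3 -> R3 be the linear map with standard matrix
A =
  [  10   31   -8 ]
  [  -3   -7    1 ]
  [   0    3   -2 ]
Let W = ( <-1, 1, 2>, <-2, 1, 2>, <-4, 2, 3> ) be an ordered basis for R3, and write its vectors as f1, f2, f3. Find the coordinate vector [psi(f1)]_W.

Compute psi(f1) = A f1 = <5, -2, -1> in standard coordinates.
Then write this in W-coordinates: solve for y in y_1 f1 + ... + y_3 f3 = <5, -2, -1>.
This gives y = <1, 3, -3>, which is column 1 of [psi]_W.

<1, 3, -3>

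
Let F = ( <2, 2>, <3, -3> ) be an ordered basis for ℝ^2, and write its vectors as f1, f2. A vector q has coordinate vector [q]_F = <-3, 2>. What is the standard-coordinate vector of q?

<0, -12>

q = M [q]_F, where M has columns f1, f2.
Carrying out the matrix-vector product, q = <0, -12>.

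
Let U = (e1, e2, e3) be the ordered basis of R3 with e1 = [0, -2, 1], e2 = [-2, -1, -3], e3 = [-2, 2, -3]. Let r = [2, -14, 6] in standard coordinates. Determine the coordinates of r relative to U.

Write r = c_1 e1 + ... + c_3 e3 and solve for the c_i.
Solving this 3x3 system gives c = (3, 2, -3).
Check: 3e1 + 2e2 - 3e3 = [2, -14, 6].

[3, 2, -3]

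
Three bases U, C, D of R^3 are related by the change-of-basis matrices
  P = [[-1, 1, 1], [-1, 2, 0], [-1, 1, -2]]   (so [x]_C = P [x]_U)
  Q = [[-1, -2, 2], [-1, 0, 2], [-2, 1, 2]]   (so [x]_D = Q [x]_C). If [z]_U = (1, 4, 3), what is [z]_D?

(-26, -12, -11)

First [z]_C = P [z]_U = (6, 7, -3).
Then [z]_D = Q [z]_C = (-26, -12, -11).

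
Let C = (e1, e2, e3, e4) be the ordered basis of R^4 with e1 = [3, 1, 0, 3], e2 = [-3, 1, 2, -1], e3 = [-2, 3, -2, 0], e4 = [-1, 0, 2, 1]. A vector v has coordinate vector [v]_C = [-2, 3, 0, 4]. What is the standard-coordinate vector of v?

[-19, 1, 14, -5]

By definition v = -2e1 + 3e2 + 0·e3 + 4e4.
Summing componentwise gives [-19, 1, 14, -5].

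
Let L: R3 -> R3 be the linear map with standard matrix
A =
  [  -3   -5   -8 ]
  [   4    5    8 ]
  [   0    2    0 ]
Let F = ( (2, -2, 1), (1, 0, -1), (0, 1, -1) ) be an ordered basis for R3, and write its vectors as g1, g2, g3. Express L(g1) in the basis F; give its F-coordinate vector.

(-2, 0, 2)

Compute L(g1) = A g1 = (-4, 6, -4) in standard coordinates.
Then write this in F-coordinates: solve for y in y_1 g1 + ... + y_3 g3 = (-4, 6, -4).
This gives y = (-2, 0, 2), which is column 1 of [L]_F.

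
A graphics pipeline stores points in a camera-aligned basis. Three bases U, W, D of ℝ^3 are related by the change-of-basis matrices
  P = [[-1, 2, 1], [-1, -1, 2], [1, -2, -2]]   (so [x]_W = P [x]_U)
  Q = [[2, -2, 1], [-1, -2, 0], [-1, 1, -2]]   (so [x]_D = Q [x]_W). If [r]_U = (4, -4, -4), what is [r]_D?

First [r]_W = P [r]_U = (-16, -8, 20).
Then [r]_D = Q [r]_W = (4, 32, -32).

(4, 32, -32)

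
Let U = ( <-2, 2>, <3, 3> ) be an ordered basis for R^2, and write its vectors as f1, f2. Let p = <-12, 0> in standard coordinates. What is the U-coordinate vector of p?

[p]_U is the unique c with M c = p, where M has columns f1, f2.
System: -2c_1 + 3c_2 = -12, 2c_1 + 3c_2 = 0; solving gives c_1 = 3, c_2 = -2.
Check: 3f1 - 2f2 = <-12, 0>.

<3, -2>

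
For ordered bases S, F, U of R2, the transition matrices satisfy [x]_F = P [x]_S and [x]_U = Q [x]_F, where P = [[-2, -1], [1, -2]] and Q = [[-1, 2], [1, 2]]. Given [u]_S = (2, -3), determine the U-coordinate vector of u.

(17, 15)

Composing the changes, [u]_U = Q P [u]_S.
Q P = [[4, -3], [0, -5]]; applying this to (2, -3) gives (17, 15).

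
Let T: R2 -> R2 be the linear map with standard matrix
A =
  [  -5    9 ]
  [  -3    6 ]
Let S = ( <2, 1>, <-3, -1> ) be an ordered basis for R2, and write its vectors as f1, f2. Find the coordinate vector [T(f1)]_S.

Column 1 of [T]_S is the S-coordinate vector of T(f1).
In standard coordinates T(f1) = A f1 = <-1, 0>.
Converting to S: <-1, 0> = f1 + f2, so the coordinate vector is <1, 1>.

<1, 1>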